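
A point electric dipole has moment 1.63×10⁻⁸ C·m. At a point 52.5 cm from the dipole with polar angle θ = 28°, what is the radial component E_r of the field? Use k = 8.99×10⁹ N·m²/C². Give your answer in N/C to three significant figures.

E_r ≈ 1790 N/C

For a dipole, E_r = (2kp cosθ)/r³.
kp/r³ = (8.99×10⁹)(1.63×10⁻⁸)/(0.525)³ = 1013 N/C.
E_r = 2·1013·cos28° = 1788 N/C.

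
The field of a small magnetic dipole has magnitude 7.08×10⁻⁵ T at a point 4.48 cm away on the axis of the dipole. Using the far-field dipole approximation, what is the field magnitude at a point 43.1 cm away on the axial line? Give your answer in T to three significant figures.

B ≈ 7.95×10⁻⁸ T

Dipole fields scale as 1/r³ in the far field; the geometry is the same at both points.
B₂ = B₁ · (r₁/r₂)³ = 7.08×10⁻⁵ · (4.48/43.1)³.
(r₁/r₂)³ = (0.1039)³ = 0.001123.
B₂ ≈ 7.951×10⁻⁸ T.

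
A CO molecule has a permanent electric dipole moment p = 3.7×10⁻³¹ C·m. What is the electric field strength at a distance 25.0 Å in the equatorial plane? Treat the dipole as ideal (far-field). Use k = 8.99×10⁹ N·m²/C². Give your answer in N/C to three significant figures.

In the equatorial plane E = kp/r³.
E = (8.99×10⁹)(3.70×10⁻³¹) / (2.50×10⁻⁹)³ = 2.129×10⁵ N/C.

E ≈ 2.13×10⁵ N/C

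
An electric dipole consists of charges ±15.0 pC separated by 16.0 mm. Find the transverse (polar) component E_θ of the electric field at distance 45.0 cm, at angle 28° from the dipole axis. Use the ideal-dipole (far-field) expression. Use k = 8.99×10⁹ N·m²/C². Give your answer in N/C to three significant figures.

E_θ ≈ 0.0111 N/C

Dipole moment p = qd = (1.50×10⁻¹¹ C)(0.0160 m) = 2.40×10⁻¹³ C·m.
For a dipole, E_θ = (kp sinθ)/r³.
kp/r³ = (8.99×10⁹)(2.40×10⁻¹³)/(0.450)³ = 0.02368 N/C.
E_θ = 0.02368·sin28° = 0.01112 N/C.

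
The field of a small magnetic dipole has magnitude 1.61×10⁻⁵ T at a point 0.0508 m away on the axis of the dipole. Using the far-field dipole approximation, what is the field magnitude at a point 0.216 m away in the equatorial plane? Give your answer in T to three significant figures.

Dipole fields scale as 1/r³ in the far field.
The axial field is twice the equatorial field at the same r, so the geometry factor is 1/2.
B₂ = B₁ · (1/2) · (r₁/r₂)³ = 1.61×10⁻⁵ · 0.5 · (0.0508/0.216)³.
(r₁/r₂)³ = (0.2352)³ = 0.01301.
B₂ ≈ 1.047×10⁻⁷ T.

B ≈ 1.05×10⁻⁷ T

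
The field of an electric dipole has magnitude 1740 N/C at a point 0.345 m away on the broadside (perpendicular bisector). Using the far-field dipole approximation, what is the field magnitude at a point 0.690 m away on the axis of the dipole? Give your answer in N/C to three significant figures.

E ≈ 435 N/C

Dipole fields scale as 1/r³ in the far field.
The axial field is twice the equatorial field at the same r, so the geometry factor is 2/1.
E₂ = E₁ · (2/1) · (r₁/r₂)³ = 1740 · 2 · (0.345/0.690)³.
(r₁/r₂)³ = (0.5)³ = 0.125.
E₂ ≈ 435.0 N/C.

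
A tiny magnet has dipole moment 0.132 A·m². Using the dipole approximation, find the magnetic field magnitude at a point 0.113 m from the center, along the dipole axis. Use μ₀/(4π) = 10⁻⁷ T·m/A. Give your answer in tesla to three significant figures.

On axis B = (μ₀/4π)·2m/r³.
B = 2·(10⁻⁷)·(0.132) / (0.113)³ = 1.830×10⁻⁵ T.

B ≈ 1.83×10⁻⁵ T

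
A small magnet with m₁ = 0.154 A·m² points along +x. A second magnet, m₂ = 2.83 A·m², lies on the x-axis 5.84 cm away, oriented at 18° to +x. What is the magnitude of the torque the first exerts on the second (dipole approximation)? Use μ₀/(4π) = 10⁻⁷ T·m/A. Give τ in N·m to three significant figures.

Dipole B is on the axis of dipole A, so B₁ there is axial: B₁ = (μ₀/4π)·2m₁/r³ along +x.
B₁ = 2(10⁻⁷)(0.154)/(0.0584)³ = 1.546×10⁻⁴ T.
τ = m₂ B₁ sinθ.
τ = (2.83)(1.546×10⁻⁴)·sin18° = 1.352×10⁻⁴ N·m.

τ ≈ 1.35×10⁻⁴ N·m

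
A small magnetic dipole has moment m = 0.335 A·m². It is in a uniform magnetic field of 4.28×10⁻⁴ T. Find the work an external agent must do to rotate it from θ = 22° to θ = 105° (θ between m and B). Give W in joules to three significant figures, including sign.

W ≈ 1.70×10⁻⁴ J

W_ext = ΔU = −mB cosθ₂ + mB cosθ₁ = mB(cosθ₁ − cosθ₂).
W = (0.335)(4.28×10⁻⁴)·(cos22° − cos105°) = (1.434×10⁻⁴)·(+1.1860) = 1.700×10⁻⁴ J.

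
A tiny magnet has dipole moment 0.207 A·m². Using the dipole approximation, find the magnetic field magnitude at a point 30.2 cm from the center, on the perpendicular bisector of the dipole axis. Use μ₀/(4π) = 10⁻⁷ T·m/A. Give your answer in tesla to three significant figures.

B ≈ 7.52×10⁻⁷ T

In the equatorial plane B = (μ₀/4π)·m/r³ (half the axial value).
B = (10⁻⁷)·(0.207) / (0.302)³ = 7.515×10⁻⁷ T.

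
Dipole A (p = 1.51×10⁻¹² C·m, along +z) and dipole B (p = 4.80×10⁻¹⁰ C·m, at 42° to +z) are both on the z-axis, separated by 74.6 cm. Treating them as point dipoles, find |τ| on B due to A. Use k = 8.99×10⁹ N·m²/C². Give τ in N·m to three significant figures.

τ ≈ 2.10×10⁻¹¹ N·m

The second dipole sits on the axis of the first, so the field there is axial: E₁ = 2kp₁/r³ along +z.
E₁ = 2(8.99×10⁹)(1.51×10⁻¹²)/(0.746)³ = 0.06540 N/C.
Torque on the second dipole: τ = p₂ E₁ sinθ.
τ = (4.80×10⁻¹⁰)(0.06540)·sin42° = 2.100×10⁻¹¹ N·m.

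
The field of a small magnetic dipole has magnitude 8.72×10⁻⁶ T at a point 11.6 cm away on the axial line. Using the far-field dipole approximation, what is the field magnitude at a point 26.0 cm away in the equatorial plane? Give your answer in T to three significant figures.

Dipole fields scale as 1/r³ in the far field.
The axial field is twice the equatorial field at the same r, so the geometry factor is 1/2.
B₂ = B₁ · (1/2) · (r₁/r₂)³ = 8.72×10⁻⁶ · 0.5 · (11.6/26.0)³.
(r₁/r₂)³ = (0.4462)³ = 0.08881.
B₂ ≈ 3.872×10⁻⁷ T.

B ≈ 3.87×10⁻⁷ T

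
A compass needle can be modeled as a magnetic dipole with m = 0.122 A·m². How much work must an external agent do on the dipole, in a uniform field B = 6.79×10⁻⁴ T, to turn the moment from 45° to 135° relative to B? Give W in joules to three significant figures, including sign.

W_ext = ΔU = −mB cosθ₂ + mB cosθ₁ = mB(cosθ₁ − cosθ₂).
W = (0.122)(6.79×10⁻⁴)·(cos45° − cos135°) = (8.284×10⁻⁵)·(+1.4142) = 1.172×10⁻⁴ J.

W ≈ 1.17×10⁻⁴ J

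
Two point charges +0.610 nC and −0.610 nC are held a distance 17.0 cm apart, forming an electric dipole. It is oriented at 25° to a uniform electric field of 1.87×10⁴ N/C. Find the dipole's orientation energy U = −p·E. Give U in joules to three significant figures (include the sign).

U ≈ -1.76×10⁻⁶ J

Dipole moment p = qd = (6.10×10⁻¹⁰ C)(0.170 m) = 1.037×10⁻¹⁰ C·m.
U = −p·E = −pE cosθ.
U = −(1.037×10⁻¹⁰)(1.87×10⁴)·cos25° = -1.758×10⁻⁶ J.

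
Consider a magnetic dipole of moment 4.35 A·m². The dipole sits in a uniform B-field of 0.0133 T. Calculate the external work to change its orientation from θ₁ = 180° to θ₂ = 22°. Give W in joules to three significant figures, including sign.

W ≈ -0.111 J

W_ext = ΔU = −mB cosθ₂ + mB cosθ₁ = mB(cosθ₁ − cosθ₂).
W = (4.35)(0.0133)·(cos180° − cos22°) = (0.05785)·(-1.9272) = -0.1115 J.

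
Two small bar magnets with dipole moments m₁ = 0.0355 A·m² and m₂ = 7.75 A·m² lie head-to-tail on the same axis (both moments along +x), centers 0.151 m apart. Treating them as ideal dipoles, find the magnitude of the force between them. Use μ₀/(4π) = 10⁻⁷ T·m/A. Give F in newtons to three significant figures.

On-axis B of dipole 1: B = (μ₀/4π)·2m₁/r³. Force on dipole 2: F = m₂·dB/dr.
dB/dr = −(μ₀/4π)·6m₁/r⁴, so |F| = (μ₀/4π)·6m₁m₂/r⁴.
F = 6(10⁻⁷)(0.0355)(7.75)/(0.151)⁴ = 3.175×10⁻⁴ N.

F ≈ 3.18×10⁻⁴ N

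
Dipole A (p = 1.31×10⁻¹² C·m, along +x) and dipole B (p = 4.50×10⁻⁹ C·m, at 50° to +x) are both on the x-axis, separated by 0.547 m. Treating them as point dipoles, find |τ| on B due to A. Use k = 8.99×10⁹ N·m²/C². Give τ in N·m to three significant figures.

The second dipole sits on the axis of the first, so the field there is axial: E₁ = 2kp₁/r³ along +x.
E₁ = 2(8.99×10⁹)(1.31×10⁻¹²)/(0.547)³ = 0.1439 N/C.
Torque on the second dipole: τ = p₂ E₁ sinθ.
τ = (4.50×10⁻⁹)(0.1439)·sin50° = 4.961×10⁻¹⁰ N·m.

τ ≈ 4.96×10⁻¹⁰ N·m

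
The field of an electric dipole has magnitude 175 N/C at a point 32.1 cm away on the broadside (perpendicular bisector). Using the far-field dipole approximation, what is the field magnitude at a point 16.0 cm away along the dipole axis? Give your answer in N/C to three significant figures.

E ≈ 2830 N/C

Dipole fields scale as 1/r³ in the far field.
The axial field is twice the equatorial field at the same r, so the geometry factor is 2/1.
E₂ = E₁ · (2/1) · (r₁/r₂)³ = 175 · 2 · (32.1/16.0)³.
(r₁/r₂)³ = (2.006)³ = 8.075.
E₂ ≈ 2826 N/C.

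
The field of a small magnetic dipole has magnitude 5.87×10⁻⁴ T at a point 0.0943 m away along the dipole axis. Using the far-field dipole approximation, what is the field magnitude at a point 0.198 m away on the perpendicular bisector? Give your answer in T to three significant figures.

B ≈ 3.17×10⁻⁵ T

Dipole fields scale as 1/r³ in the far field.
The axial field is twice the equatorial field at the same r, so the geometry factor is 1/2.
B₂ = B₁ · (1/2) · (r₁/r₂)³ = 5.87×10⁻⁴ · 0.5 · (0.0943/0.198)³.
(r₁/r₂)³ = (0.4763)³ = 0.108.
B₂ ≈ 3.171×10⁻⁵ T.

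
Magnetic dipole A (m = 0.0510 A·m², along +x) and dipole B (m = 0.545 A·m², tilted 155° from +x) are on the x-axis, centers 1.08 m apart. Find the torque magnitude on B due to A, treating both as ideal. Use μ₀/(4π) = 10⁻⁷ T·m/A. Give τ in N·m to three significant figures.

τ ≈ 1.86×10⁻⁹ N·m

Dipole B is on the axis of dipole A, so B₁ there is axial: B₁ = (μ₀/4π)·2m₁/r³ along +x.
B₁ = 2(10⁻⁷)(0.0510)/(1.08)³ = 8.097×10⁻⁹ T.
τ = m₂ B₁ sinθ.
τ = (0.545)(8.097×10⁻⁹)·sin155° = 1.865×10⁻⁹ N·m.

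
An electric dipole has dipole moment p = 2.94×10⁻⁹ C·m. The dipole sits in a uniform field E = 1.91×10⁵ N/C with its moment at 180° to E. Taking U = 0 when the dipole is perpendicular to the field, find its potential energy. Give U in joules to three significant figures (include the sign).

U ≈ 5.62×10⁻⁴ J

U = −p·E = −pE cosθ.
U = −(2.94×10⁻⁹)(1.91×10⁵)·cos180° = 5.615×10⁻⁴ J.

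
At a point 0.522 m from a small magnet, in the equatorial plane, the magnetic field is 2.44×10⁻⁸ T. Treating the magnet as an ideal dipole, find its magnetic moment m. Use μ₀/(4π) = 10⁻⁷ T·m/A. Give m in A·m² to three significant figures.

In the equatorial plane B = (μ₀/4π)·m/r³, so m = Br³·4π/(μ₀).
m = (2.44×10⁻⁸)·(0.522)³ / (10⁻⁷) = 0.03471 A·m².

m ≈ 0.0347 A·m²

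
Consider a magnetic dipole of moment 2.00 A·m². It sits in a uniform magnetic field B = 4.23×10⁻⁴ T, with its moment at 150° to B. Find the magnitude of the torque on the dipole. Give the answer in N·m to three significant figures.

τ ≈ 4.23×10⁻⁴ N·m

Torque on a magnetic dipole: τ = mB sinθ.
τ = (2.00)(4.23×10⁻⁴)·sin150° = 4.230×10⁻⁴ N·m.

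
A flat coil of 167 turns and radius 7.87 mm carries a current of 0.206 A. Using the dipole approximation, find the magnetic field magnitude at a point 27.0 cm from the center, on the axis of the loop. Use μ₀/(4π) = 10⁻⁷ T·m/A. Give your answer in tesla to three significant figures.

B ≈ 6.80×10⁻⁸ T

m = NIA = NIπa² = 167·(0.206)·π·(0.00787)² = 0.006694 A·m².
On axis B = (μ₀/4π)·2m/r³.
B = 2·(10⁻⁷)·(0.006694) / (0.270)³ = 6.802×10⁻⁸ T.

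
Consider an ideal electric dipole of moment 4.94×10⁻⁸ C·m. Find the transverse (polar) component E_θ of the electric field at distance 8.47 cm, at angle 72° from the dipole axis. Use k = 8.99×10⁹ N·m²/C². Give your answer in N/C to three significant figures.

For a dipole, E_θ = (kp sinθ)/r³.
kp/r³ = (8.99×10⁹)(4.94×10⁻⁸)/(0.0847)³ = 7.309×10⁵ N/C.
E_θ = 7.309×10⁵·sin72° = 6.951×10⁵ N/C.

E_θ ≈ 6.95×10⁵ N/C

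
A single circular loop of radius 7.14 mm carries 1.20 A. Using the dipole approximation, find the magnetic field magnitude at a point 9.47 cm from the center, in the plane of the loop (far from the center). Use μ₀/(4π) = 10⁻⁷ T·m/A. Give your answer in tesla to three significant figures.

B ≈ 2.26×10⁻⁸ T

Magnetic moment m = IA = Iπa² = (1.20)·π·(0.00714)² = 1.922×10⁻⁴ A·m².
In the equatorial plane B = (μ₀/4π)·m/r³ (half the axial value).
B = (10⁻⁷)·(1.922×10⁻⁴) / (0.0947)³ = 2.263×10⁻⁸ T.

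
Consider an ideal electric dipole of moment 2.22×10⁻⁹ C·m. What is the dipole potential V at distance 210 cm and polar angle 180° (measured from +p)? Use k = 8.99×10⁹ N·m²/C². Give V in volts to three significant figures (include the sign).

V ≈ -4.53 V

The dipole potential is V = kp cosθ / r².
V = (8.99×10⁹)(2.22×10⁻⁹)·cos180° / (2.10)² = -4.526 V.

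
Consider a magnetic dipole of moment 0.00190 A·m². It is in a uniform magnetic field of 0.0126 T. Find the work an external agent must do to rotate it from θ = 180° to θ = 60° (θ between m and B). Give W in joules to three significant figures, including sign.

W ≈ -3.59×10⁻⁵ J

W_ext = ΔU = −mB cosθ₂ + mB cosθ₁ = mB(cosθ₁ − cosθ₂).
W = (0.00190)(0.0126)·(cos180° − cos60°) = (2.394×10⁻⁵)·(-1.5000) = -3.591×10⁻⁵ J.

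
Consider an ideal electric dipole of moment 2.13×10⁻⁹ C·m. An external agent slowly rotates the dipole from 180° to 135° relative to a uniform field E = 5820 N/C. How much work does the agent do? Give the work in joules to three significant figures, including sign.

W_ext = ΔU = U(θ₂) − U(θ₁) = −pE cosθ₂ − (−pE cosθ₁) = pE(cosθ₁ − cosθ₂).
W = (2.13×10⁻⁹)(5820)·(cos180° − cos135°) = (1.240×10⁻⁵)·(-0.2929) = -3.631×10⁻⁶ J.

W ≈ -3.63×10⁻⁶ J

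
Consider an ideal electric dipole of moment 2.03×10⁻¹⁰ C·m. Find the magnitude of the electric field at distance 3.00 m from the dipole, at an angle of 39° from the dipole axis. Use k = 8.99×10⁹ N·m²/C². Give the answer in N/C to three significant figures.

At angle θ the dipole field magnitude is E = (kp/r³)·√(1 + 3cos²θ).
kp/r³ = (8.99×10⁹)(2.03×10⁻¹⁰) / (3.00)³ = 0.06759 N/C.
√(1 + 3cos²39°) = √(1 + 3·0.6040) = √2.8119 ≈ 1.6769.
E ≈ 0.06759 × 1.677 = 0.1133 N/C.

E ≈ 0.113 N/C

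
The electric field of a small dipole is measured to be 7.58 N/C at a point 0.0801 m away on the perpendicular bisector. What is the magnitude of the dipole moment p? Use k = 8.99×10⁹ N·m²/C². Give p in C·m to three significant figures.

In the equatorial plane E = kp/r³, so p = Er³/(k).
p = (7.58)·(0.0801)³ / (8.99×10⁹) = 4.333×10⁻¹³ C·m.

p ≈ 4.33×10⁻¹³ C·m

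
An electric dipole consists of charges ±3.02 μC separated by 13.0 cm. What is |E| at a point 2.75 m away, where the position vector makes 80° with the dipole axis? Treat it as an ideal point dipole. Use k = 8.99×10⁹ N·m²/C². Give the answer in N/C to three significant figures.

E ≈ 177 N/C

Dipole moment p = qd = (3.02×10⁻⁶ C)(0.130 m) = 3.926×10⁻⁷ C·m.
At angle θ the dipole field magnitude is E = (kp/r³)·√(1 + 3cos²θ).
kp/r³ = (8.99×10⁹)(3.926×10⁻⁷) / (2.75)³ = 169.7 N/C.
√(1 + 3cos²80°) = √(1 + 3·0.0302) = √1.0905 ≈ 1.0443.
E ≈ 169.7 × 1.044 = 177.2 N/C.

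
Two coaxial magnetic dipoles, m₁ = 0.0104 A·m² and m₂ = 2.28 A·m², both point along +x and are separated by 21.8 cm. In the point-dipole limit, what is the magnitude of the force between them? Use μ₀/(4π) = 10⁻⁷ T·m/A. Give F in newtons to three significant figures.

F ≈ 6.30×10⁻⁶ N

On-axis B of dipole 1: B = (μ₀/4π)·2m₁/r³. Force on dipole 2: F = m₂·dB/dr.
dB/dr = −(μ₀/4π)·6m₁/r⁴, so |F| = (μ₀/4π)·6m₁m₂/r⁴.
F = 6(10⁻⁷)(0.0104)(2.28)/(0.218)⁴ = 6.299×10⁻⁶ N.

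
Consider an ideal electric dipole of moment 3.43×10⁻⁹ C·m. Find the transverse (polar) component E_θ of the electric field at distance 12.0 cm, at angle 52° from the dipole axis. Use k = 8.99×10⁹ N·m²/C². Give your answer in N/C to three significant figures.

For a dipole, E_θ = (kp sinθ)/r³.
kp/r³ = (8.99×10⁹)(3.43×10⁻⁹)/(0.120)³ = 1.784×10⁴ N/C.
E_θ = 1.784×10⁴·sin52° = 1.406×10⁴ N/C.

E_θ ≈ 1.41×10⁴ N/C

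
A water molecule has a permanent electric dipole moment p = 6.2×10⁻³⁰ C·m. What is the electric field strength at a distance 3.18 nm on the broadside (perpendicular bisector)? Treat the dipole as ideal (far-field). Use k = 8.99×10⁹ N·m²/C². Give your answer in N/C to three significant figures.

E ≈ 1.73×10⁶ N/C

On the perpendicular bisector E = kp/r³ (half the axial value at the same distance).
E = (8.99×10⁹)(6.20×10⁻³⁰) / (3.18×10⁻⁹)³ = 1.733×10⁶ N/C.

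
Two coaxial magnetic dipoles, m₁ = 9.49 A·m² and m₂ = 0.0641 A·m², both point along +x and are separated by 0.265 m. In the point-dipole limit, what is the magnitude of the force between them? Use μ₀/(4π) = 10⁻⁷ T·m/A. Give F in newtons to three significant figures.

On-axis B of dipole 1: B = (μ₀/4π)·2m₁/r³. Force on dipole 2: F = m₂·dB/dr.
dB/dr = −(μ₀/4π)·6m₁/r⁴, so |F| = (μ₀/4π)·6m₁m₂/r⁴.
F = 6(10⁻⁷)(9.49)(0.0641)/(0.265)⁴ = 7.401×10⁻⁵ N.

F ≈ 7.40×10⁻⁵ N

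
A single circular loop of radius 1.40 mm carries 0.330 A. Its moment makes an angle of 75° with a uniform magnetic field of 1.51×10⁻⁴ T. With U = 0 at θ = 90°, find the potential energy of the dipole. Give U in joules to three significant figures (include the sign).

U ≈ -7.94×10⁻¹¹ J

Magnetic moment m = IA = Iπa² = (0.330)·π·(0.00140)² = 2.032×10⁻⁶ A·m².
U = −m·B = −mB cosθ.
U = −(2.032×10⁻⁶)(1.51×10⁻⁴)·cos75° = -7.941×10⁻¹¹ J.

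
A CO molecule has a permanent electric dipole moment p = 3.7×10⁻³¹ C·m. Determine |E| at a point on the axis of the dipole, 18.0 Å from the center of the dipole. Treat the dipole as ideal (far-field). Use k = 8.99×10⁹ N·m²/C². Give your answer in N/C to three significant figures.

E ≈ 1.14×10⁶ N/C

On the dipole axis E = 2kp/r³.
E = 2·(8.99×10⁹)(3.70×10⁻³¹) / (1.80×10⁻⁹)³ = 1.141×10⁶ N/C.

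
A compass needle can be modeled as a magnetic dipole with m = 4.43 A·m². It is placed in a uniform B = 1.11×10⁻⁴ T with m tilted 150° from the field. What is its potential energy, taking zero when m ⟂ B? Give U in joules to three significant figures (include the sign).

U ≈ 4.26×10⁻⁴ J

U = −m·B = −mB cosθ.
U = −(4.43)(1.11×10⁻⁴)·cos150° = 4.259×10⁻⁴ J.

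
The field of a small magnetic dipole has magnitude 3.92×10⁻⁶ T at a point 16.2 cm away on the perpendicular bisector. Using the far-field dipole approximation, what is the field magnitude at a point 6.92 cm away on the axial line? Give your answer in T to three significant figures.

Dipole fields scale as 1/r³ in the far field.
The axial field is twice the equatorial field at the same r, so the geometry factor is 2/1.
B₂ = B₁ · (2/1) · (r₁/r₂)³ = 3.92×10⁻⁶ · 2 · (16.2/6.92)³.
(r₁/r₂)³ = (2.341)³ = 12.83.
B₂ ≈ 1.006×10⁻⁴ T.

B ≈ 1.01×10⁻⁴ T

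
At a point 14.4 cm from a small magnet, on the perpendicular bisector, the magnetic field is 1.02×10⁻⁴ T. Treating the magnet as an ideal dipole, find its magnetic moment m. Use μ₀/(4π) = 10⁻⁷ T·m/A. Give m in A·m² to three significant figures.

m ≈ 3.05 A·m²

In the equatorial plane B = (μ₀/4π)·m/r³, so m = Br³·4π/(μ₀).
m = (1.02×10⁻⁴)·(0.144)³ / (10⁻⁷) = 3.046 A·m².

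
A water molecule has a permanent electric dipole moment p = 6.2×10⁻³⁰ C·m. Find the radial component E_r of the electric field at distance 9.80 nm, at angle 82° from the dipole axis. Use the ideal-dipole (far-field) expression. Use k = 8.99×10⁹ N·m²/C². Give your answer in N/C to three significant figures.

For a dipole, E_r = (2kp cosθ)/r³.
kp/r³ = (8.99×10⁹)(6.20×10⁻³⁰)/(9.80×10⁻⁹)³ = 5.922×10⁴ N/C.
E_r = 2·5.922×10⁴·cos82° = 1.648×10⁴ N/C.

E_r ≈ 1.65×10⁴ N/C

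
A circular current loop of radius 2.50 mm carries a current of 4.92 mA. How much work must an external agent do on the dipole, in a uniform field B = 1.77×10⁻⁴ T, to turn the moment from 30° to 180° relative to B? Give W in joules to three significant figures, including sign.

Magnetic moment m = IA = Iπa² = (0.00492)·π·(0.00250)² = 9.66×10⁻⁸ A·m².
W_ext = ΔU = −mB cosθ₂ + mB cosθ₁ = mB(cosθ₁ − cosθ₂).
W = (9.66×10⁻⁸)(1.77×10⁻⁴)·(cos30° − cos180°) = (1.710×10⁻¹¹)·(+1.8660) = 3.191×10⁻¹¹ J.

W ≈ 3.19×10⁻¹¹ J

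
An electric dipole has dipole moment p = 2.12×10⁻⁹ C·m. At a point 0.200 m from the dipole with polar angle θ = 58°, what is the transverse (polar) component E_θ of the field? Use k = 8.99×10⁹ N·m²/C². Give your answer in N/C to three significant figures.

For a dipole, E_θ = (kp sinθ)/r³.
kp/r³ = (8.99×10⁹)(2.12×10⁻⁹)/(0.200)³ = 2382 N/C.
E_θ = 2382·sin58° = 2020 N/C.

E_θ ≈ 2020 N/C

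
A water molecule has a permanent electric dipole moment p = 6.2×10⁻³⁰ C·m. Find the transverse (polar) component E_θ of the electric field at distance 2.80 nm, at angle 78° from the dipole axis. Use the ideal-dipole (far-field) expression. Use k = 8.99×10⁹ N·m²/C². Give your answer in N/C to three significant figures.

For a dipole, E_θ = (kp sinθ)/r³.
kp/r³ = (8.99×10⁹)(6.20×10⁻³⁰)/(2.80×10⁻⁹)³ = 2.539×10⁶ N/C.
E_θ = 2.539×10⁶·sin78° = 2.484×10⁶ N/C.

E_θ ≈ 2.48×10⁶ N/C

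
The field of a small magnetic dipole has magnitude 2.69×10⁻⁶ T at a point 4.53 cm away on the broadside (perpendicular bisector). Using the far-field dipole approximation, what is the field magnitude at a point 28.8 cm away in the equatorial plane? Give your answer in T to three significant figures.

Dipole fields scale as 1/r³ in the far field; the geometry is the same at both points.
B₂ = B₁ · (r₁/r₂)³ = 2.69×10⁻⁶ · (4.53/28.8)³.
(r₁/r₂)³ = (0.1573)³ = 0.003892.
B₂ ≈ 1.047×10⁻⁸ T.

B ≈ 1.05×10⁻⁸ T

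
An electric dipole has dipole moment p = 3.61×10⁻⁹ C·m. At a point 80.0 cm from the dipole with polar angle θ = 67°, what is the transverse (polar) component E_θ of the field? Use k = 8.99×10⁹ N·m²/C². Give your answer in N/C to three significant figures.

E_θ ≈ 58.3 N/C

For a dipole, E_θ = (kp sinθ)/r³.
kp/r³ = (8.99×10⁹)(3.61×10⁻⁹)/(0.800)³ = 63.39 N/C.
E_θ = 63.39·sin67° = 58.35 N/C.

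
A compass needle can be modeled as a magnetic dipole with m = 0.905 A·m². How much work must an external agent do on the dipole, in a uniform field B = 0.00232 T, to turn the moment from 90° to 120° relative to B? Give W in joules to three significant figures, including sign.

W_ext = ΔU = −mB cosθ₂ + mB cosθ₁ = mB(cosθ₁ − cosθ₂).
W = (0.905)(0.00232)·(cos90° − cos120°) = (0.002100)·(+0.5000) = 0.001050 J.

W ≈ 0.00105 J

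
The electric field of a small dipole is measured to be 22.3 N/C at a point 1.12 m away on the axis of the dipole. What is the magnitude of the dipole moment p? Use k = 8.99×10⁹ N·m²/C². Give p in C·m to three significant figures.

p ≈ 1.74×10⁻⁹ C·m

On axis E = 2kp/r³, so p = Er³/(2k).
p = (22.3)·(1.12)³ / (2·8.99×10⁹) = 1.742×10⁻⁹ C·m.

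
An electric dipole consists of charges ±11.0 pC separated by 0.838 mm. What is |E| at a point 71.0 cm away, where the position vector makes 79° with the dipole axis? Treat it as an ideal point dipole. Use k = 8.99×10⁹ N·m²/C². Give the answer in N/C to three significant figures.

E ≈ 2.44×10⁻⁴ N/C

Dipole moment p = qd = (1.10×10⁻¹¹ C)(8.38×10⁻⁴ m) = 9.218×10⁻¹⁵ C·m.
At angle θ the dipole field magnitude is E = (kp/r³)·√(1 + 3cos²θ).
kp/r³ = (8.99×10⁹)(9.218×10⁻¹⁵) / (0.710)³ = 2.315×10⁻⁴ N/C.
√(1 + 3cos²79°) = √(1 + 3·0.0364) = √1.1092 ≈ 1.0532.
E ≈ 2.315×10⁻⁴ × 1.053 = 2.439×10⁻⁴ N/C.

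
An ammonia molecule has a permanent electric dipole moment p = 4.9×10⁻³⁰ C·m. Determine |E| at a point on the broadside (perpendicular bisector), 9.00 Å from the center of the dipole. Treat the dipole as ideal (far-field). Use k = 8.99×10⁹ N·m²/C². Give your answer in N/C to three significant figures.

E ≈ 6.04×10⁷ N/C

On the perpendicular bisector E = kp/r³ (half the axial value at the same distance).
E = (8.99×10⁹)(4.90×10⁻³⁰) / (9.00×10⁻¹⁰)³ = 6.043×10⁷ N/C.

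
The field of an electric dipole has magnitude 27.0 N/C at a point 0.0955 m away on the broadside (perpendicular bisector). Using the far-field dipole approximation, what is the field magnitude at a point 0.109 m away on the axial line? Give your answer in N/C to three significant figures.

Dipole fields scale as 1/r³ in the far field.
The axial field is twice the equatorial field at the same r, so the geometry factor is 2/1.
E₂ = E₁ · (2/1) · (r₁/r₂)³ = 27.0 · 2 · (0.0955/0.109)³.
(r₁/r₂)³ = (0.8761)³ = 0.6726.
E₂ ≈ 36.32 N/C.

E ≈ 36.3 N/C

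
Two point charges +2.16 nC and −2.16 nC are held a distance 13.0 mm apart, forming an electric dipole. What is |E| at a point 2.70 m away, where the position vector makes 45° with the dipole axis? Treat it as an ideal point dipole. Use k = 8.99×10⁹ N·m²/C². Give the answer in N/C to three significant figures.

Dipole moment p = qd = (2.16×10⁻⁹ C)(0.0130 m) = 2.808×10⁻¹¹ C·m.
At angle θ the dipole field magnitude is E = (kp/r³)·√(1 + 3cos²θ).
kp/r³ = (8.99×10⁹)(2.808×10⁻¹¹) / (2.70)³ = 0.01283 N/C.
√(1 + 3cos²45°) = √(1 + 3·0.5000) = √2.5000 ≈ 1.5811.
E ≈ 0.01283 × 1.581 = 0.02028 N/C.

E ≈ 0.0203 N/C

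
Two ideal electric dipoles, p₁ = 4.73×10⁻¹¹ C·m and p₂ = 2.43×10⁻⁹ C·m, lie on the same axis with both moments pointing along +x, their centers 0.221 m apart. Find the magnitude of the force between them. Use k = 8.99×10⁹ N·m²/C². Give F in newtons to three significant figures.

F ≈ 2.60×10⁻⁶ N

On-axis field of dipole 1 at distance r: E = 2kp₁/r³. Force on dipole 2 is F = p₂·dE/dr (gradient along axis).
dE/dr = −6kp₁/r⁴, so |F| = 6kp₁p₂/r⁴ (attractive for aligned moments).
F = 6(8.99×10⁹)(4.73×10⁻¹¹)(2.43×10⁻⁹)/(0.221)⁴ = 2.599×10⁻⁶ N.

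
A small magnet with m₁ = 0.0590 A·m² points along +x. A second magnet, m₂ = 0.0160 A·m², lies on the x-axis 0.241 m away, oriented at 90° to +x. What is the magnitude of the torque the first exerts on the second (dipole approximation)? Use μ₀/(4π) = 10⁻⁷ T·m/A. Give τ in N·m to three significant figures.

Dipole B is on the axis of dipole A, so B₁ there is axial: B₁ = (μ₀/4π)·2m₁/r³ along +x.
B₁ = 2(10⁻⁷)(0.0590)/(0.241)³ = 8.430×10⁻⁷ T.
τ = m₂ B₁ sinθ.
τ = (0.0160)(8.430×10⁻⁷)·sin90° = 1.349×10⁻⁸ N·m.

τ ≈ 1.35×10⁻⁸ N·m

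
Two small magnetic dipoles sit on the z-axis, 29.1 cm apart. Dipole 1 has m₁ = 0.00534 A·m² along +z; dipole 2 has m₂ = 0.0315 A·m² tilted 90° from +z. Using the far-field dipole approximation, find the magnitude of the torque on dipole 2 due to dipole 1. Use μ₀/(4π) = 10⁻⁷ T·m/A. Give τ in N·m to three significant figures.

τ ≈ 1.37×10⁻⁹ N·m

Dipole B is on the axis of dipole A, so B₁ there is axial: B₁ = (μ₀/4π)·2m₁/r³ along +z.
B₁ = 2(10⁻⁷)(0.00534)/(0.291)³ = 4.334×10⁻⁸ T.
τ = m₂ B₁ sinθ.
τ = (0.0315)(4.334×10⁻⁸)·sin90° = 1.365×10⁻⁹ N·m.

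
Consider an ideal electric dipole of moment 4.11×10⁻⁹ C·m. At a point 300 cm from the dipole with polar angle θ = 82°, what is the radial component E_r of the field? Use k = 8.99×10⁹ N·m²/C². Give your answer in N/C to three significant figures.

E_r ≈ 0.381 N/C

For a dipole, E_r = (2kp cosθ)/r³.
kp/r³ = (8.99×10⁹)(4.11×10⁻⁹)/(3.00)³ = 1.368 N/C.
E_r = 2·1.368·cos82° = 0.3809 N/C.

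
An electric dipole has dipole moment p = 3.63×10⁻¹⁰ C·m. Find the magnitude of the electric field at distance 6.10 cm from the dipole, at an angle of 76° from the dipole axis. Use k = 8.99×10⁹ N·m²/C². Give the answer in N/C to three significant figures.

At angle θ the dipole field magnitude is E = (kp/r³)·√(1 + 3cos²θ).
kp/r³ = (8.99×10⁹)(3.63×10⁻¹⁰) / (0.0610)³ = 1.438×10⁴ N/C.
√(1 + 3cos²76°) = √(1 + 3·0.0585) = √1.1756 ≈ 1.0842.
E ≈ 1.438×10⁴ × 1.084 = 1.559×10⁴ N/C.

E ≈ 1.56×10⁴ N/C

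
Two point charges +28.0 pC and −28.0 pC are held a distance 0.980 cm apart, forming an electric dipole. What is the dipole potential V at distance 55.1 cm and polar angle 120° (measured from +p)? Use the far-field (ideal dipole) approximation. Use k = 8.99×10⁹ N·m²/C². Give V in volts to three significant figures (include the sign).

V ≈ -0.00406 V

Dipole moment p = qd = (2.80×10⁻¹¹ C)(0.00980 m) = 2.744×10⁻¹³ C·m.
The dipole potential is V = kp cosθ / r².
V = (8.99×10⁹)(2.744×10⁻¹³)·cos120° / (0.551)² = -0.004063 V.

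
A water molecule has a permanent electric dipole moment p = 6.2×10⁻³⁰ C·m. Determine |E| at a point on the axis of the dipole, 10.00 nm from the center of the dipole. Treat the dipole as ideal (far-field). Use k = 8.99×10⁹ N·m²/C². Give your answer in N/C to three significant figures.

E ≈ 1.11×10⁵ N/C

On the dipole axis E = 2kp/r³.
E = 2·(8.99×10⁹)(6.20×10⁻³⁰) / (1.00×10⁻⁸)³ = 1.115×10⁵ N/C.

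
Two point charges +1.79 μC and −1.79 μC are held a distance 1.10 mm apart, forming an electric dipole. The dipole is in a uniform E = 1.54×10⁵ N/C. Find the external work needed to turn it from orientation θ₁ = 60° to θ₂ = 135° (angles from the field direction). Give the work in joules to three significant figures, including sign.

Dipole moment p = qd = (1.79×10⁻⁶ C)(0.00110 m) = 1.969×10⁻⁹ C·m.
W_ext = ΔU = U(θ₂) − U(θ₁) = −pE cosθ₂ − (−pE cosθ₁) = pE(cosθ₁ − cosθ₂).
W = (1.969×10⁻⁹)(1.54×10⁵)·(cos60° − cos135°) = (3.032×10⁻⁴)·(+1.2071) = 3.660×10⁻⁴ J.

W ≈ 3.66×10⁻⁴ J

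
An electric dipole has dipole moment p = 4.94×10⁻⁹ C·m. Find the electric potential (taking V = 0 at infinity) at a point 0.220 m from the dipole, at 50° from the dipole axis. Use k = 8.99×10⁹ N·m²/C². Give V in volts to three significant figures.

The dipole potential is V = kp cosθ / r².
V = (8.99×10⁹)(4.94×10⁻⁹)·cos50° / (0.220)² = 589.8 V.

V ≈ 590 V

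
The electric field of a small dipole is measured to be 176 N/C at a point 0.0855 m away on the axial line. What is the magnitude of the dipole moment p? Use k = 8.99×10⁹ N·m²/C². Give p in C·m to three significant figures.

On axis E = 2kp/r³, so p = Er³/(2k).
p = (176)·(0.0855)³ / (2·8.99×10⁹) = 6.118×10⁻¹² C·m.

p ≈ 6.12×10⁻¹² C·m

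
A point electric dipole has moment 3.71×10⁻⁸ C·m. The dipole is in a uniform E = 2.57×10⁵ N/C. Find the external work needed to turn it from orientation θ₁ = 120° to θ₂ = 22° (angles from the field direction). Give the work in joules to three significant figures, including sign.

W ≈ -0.0136 J

W_ext = ΔU = U(θ₂) − U(θ₁) = −pE cosθ₂ − (−pE cosθ₁) = pE(cosθ₁ − cosθ₂).
W = (3.71×10⁻⁸)(2.57×10⁵)·(cos120° − cos22°) = (0.009535)·(-1.4272) = -0.01361 J.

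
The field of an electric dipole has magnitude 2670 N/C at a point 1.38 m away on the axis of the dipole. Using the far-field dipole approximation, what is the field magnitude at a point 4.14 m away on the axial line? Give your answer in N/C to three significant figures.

E ≈ 98.9 N/C

Dipole fields scale as 1/r³ in the far field; the geometry is the same at both points.
E₂ = E₁ · (r₁/r₂)³ = 2670 · (1.38/4.14)³.
(r₁/r₂)³ = (0.3333)³ = 0.03704.
E₂ ≈ 98.89 N/C.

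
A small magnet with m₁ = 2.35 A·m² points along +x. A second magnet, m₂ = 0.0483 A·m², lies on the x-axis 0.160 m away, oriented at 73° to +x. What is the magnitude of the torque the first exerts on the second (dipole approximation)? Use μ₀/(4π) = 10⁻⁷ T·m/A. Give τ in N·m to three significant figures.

Dipole B is on the axis of dipole A, so B₁ there is axial: B₁ = (μ₀/4π)·2m₁/r³ along +x.
B₁ = 2(10⁻⁷)(2.35)/(0.160)³ = 1.147×10⁻⁴ T.
τ = m₂ B₁ sinθ.
τ = (0.0483)(1.147×10⁻⁴)·sin73° = 5.300×10⁻⁶ N·m.

τ ≈ 5.30×10⁻⁶ N·m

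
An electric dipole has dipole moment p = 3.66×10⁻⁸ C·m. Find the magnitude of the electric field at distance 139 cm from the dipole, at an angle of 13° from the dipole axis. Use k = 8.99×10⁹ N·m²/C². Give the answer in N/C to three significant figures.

E ≈ 240 N/C

At angle θ the dipole field magnitude is E = (kp/r³)·√(1 + 3cos²θ).
kp/r³ = (8.99×10⁹)(3.66×10⁻⁸) / (1.39)³ = 122.5 N/C.
√(1 + 3cos²13°) = √(1 + 3·0.9494) = √3.8482 ≈ 1.9617.
E ≈ 122.5 × 1.962 = 240.3 N/C.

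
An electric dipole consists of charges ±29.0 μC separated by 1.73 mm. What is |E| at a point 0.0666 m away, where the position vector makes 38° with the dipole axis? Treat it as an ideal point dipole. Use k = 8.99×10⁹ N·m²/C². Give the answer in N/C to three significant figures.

Dipole moment p = qd = (2.90×10⁻⁵ C)(0.00173 m) = 5.017×10⁻⁸ C·m.
At angle θ the dipole field magnitude is E = (kp/r³)·√(1 + 3cos²θ).
kp/r³ = (8.99×10⁹)(5.017×10⁻⁸) / (0.0666)³ = 1.527×10⁶ N/C.
√(1 + 3cos²38°) = √(1 + 3·0.6210) = √2.8629 ≈ 1.6920.
E ≈ 1.527×10⁶ × 1.692 = 2.583×10⁶ N/C.

E ≈ 2.58×10⁶ N/C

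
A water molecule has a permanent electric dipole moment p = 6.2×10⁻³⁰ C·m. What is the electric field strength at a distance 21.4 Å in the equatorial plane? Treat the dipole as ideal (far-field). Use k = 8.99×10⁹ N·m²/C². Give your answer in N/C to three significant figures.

E ≈ 5.69×10⁶ N/C

On the perpendicular bisector E = kp/r³ (half the axial value at the same distance).
E = (8.99×10⁹)(6.20×10⁻³⁰) / (2.14×10⁻⁹)³ = 5.687×10⁶ N/C.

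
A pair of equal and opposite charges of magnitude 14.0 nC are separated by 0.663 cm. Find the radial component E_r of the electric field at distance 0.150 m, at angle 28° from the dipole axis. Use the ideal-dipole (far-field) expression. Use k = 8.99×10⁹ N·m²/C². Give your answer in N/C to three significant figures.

Dipole moment p = qd = (1.40×10⁻⁸ C)(0.00663 m) = 9.282×10⁻¹¹ C·m.
For a dipole, E_r = (2kp cosθ)/r³.
kp/r³ = (8.99×10⁹)(9.282×10⁻¹¹)/(0.150)³ = 247.2 N/C.
E_r = 2·247.2·cos28° = 436.6 N/C.

E_r ≈ 437 N/C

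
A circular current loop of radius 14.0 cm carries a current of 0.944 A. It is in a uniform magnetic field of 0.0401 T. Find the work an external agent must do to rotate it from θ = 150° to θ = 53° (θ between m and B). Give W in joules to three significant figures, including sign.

Magnetic moment m = IA = Iπa² = (0.944)·π·(0.140)² = 0.05813 A·m².
W_ext = ΔU = −mB cosθ₂ + mB cosθ₁ = mB(cosθ₁ − cosθ₂).
W = (0.05813)(0.0401)·(cos150° − cos53°) = (0.002331)·(-1.4678) = -0.003422 J.

W ≈ -0.00342 J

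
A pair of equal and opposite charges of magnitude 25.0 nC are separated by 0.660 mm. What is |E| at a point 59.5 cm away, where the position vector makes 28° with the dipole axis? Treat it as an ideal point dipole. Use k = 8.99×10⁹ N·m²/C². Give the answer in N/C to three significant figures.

Dipole moment p = qd = (2.50×10⁻⁸ C)(6.60×10⁻⁴ m) = 1.65×10⁻¹¹ C·m.
At angle θ the dipole field magnitude is E = (kp/r³)·√(1 + 3cos²θ).
kp/r³ = (8.99×10⁹)(1.65×10⁻¹¹) / (0.595)³ = 0.7042 N/C.
√(1 + 3cos²28°) = √(1 + 3·0.7796) = √3.3388 ≈ 1.8272.
E ≈ 0.7042 × 1.827 = 1.287 N/C.

E ≈ 1.29 N/C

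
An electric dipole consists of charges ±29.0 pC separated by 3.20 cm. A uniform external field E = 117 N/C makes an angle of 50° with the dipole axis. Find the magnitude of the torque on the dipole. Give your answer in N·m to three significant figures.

τ ≈ 8.32×10⁻¹¹ N·m

Dipole moment p = qd = (2.90×10⁻¹¹ C)(0.0320 m) = 9.28×10⁻¹³ C·m.
Torque on an electric dipole: τ = pE sinθ.
τ = (9.28×10⁻¹³)(117)·sin50° = 8.317×10⁻¹¹ N·m.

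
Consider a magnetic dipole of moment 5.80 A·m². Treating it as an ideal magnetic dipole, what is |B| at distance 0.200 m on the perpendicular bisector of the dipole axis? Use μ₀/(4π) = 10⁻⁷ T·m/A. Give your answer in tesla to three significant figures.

In the equatorial plane B = (μ₀/4π)·m/r³ (half the axial value).
B = (10⁻⁷)·(5.80) / (0.200)³ = 7.250×10⁻⁵ T.

B ≈ 7.25×10⁻⁵ T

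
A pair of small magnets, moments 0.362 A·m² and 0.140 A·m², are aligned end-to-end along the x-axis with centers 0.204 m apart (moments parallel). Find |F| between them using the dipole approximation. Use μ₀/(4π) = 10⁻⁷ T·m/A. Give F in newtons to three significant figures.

On-axis B of dipole 1: B = (μ₀/4π)·2m₁/r³. Force on dipole 2: F = m₂·dB/dr.
dB/dr = −(μ₀/4π)·6m₁/r⁴, so |F| = (μ₀/4π)·6m₁m₂/r⁴.
F = 6(10⁻⁷)(0.362)(0.140)/(0.204)⁴ = 1.756×10⁻⁵ N.

F ≈ 1.76×10⁻⁵ N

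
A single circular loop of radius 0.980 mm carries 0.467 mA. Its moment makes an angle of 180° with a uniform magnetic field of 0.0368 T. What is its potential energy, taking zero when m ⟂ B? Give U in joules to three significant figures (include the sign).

U ≈ 5.19×10⁻¹¹ J

Magnetic moment m = IA = Iπa² = (4.67×10⁻⁴)·π·(9.80×10⁻⁴)² = 1.409×10⁻⁹ A·m².
U = −m·B = −mB cosθ.
U = −(1.409×10⁻⁹)(0.0368)·cos180° = 5.185×10⁻¹¹ J.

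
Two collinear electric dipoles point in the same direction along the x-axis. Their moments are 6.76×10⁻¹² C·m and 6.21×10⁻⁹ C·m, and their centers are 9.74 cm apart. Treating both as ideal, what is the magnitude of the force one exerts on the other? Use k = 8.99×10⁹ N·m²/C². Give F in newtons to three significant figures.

F ≈ 2.52×10⁻⁵ N

On-axis field of dipole 1 at distance r: E = 2kp₁/r³. Force on dipole 2 is F = p₂·dE/dr (gradient along axis).
dE/dr = −6kp₁/r⁴, so |F| = 6kp₁p₂/r⁴ (attractive for aligned moments).
F = 6(8.99×10⁹)(6.76×10⁻¹²)(6.21×10⁻⁹)/(0.0974)⁴ = 2.516×10⁻⁵ N.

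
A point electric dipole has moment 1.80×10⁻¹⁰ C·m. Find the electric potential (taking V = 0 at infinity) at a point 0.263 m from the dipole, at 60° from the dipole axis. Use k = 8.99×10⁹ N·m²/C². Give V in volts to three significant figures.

V ≈ 11.7 V

The dipole potential is V = kp cosθ / r².
V = (8.99×10⁹)(1.80×10⁻¹⁰)·cos60° / (0.263)² = 11.70 V.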